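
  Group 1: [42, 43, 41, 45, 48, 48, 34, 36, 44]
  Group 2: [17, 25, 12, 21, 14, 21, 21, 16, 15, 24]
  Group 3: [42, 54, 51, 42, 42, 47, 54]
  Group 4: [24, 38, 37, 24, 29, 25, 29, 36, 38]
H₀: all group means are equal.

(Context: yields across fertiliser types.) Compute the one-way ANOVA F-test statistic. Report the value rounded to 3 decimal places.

test statistic = 52.708

Group means [42.33, 18.60, 47.43, 31.11], grand mean 33.686
SSB = Σnᵢ(x̄ᵢ−x̄)² = 4330.540; SSW = ΣΣ(x−x̄ᵢ)² = 849.003
MSB = 4330.540/3 = 1443.5132; MSW = 849.003/31 = 27.3872
F = MSB/MSW = 52.7076
df = (3, 31)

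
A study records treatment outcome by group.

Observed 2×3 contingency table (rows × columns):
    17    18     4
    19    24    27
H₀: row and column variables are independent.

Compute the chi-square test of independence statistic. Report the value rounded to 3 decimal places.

test statistic = 10.027

Row totals [39, 70], col totals [36, 42, 31], n=109
χ² = (17−12.88)²/12.88 + (18−15.03)²/15.03 + (4−11.09)²/11.09 + (19−23.12)²/23.12 + (24−26.97)²/26.97 + (27−19.91)²/19.91 = 10.0273
df = 2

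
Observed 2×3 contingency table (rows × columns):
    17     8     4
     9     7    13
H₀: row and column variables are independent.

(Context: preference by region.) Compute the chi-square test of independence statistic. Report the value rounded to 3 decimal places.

Row totals [29, 29], col totals [26, 15, 17], n=58
χ² = (17−13.00)²/13.00 + (8−7.50)²/7.50 + (4−8.50)²/8.50 + (9−13.00)²/13.00 + (7−7.50)²/7.50 + (13−8.50)²/8.50 = 7.2929
df = 2

test statistic = 7.293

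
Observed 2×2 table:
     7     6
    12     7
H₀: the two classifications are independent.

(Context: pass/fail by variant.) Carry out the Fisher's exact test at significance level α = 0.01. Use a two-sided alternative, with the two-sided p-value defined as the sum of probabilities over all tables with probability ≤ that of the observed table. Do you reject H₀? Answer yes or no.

reject H₀: no

Margins: r₁=13, r₂=19, c₁=19, c₂=13, n=32
p_obs = C(13,7)·C(19,12)/C(32,19); sum pmf over tables with pmf ≤ p_obs
p-value (two-sided) = 0.71997
At α=0.01: p ≥ α → fail to reject H₀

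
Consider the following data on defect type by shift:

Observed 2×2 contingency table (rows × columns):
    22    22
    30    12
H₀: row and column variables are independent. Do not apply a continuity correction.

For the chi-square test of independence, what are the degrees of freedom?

df = (r−1)(c−1) = (2−1)·(2−1) = 1

degrees of freedom = 1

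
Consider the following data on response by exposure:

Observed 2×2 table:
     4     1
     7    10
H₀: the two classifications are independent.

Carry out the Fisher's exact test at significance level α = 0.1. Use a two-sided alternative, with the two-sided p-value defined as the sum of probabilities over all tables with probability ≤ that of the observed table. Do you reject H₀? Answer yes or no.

Margins: r₁=5, r₂=17, c₁=11, c₂=11, n=22
p_obs = C(5,4)·C(17,7)/C(22,11); sum pmf over tables with pmf ≤ p_obs
p-value (two-sided) = 0.31078
At α=0.1: p ≥ α → fail to reject H₀

reject H₀: no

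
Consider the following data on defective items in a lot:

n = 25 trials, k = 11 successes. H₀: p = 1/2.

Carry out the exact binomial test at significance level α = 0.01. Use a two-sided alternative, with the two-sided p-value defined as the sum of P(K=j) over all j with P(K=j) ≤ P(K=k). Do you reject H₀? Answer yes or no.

Exact binomial: n=25, k=11, p₀=1/2=0.5000
P(X=j) = C(n,j)·p₀^j·(1−p₀)^(n−j); p = Σ P(X=j) over j with P(X=j) ≤ P(X=11)
p-value (two-sided) = 0.69004
At α=0.01: p ≥ α → fail to reject H₀

reject H₀: no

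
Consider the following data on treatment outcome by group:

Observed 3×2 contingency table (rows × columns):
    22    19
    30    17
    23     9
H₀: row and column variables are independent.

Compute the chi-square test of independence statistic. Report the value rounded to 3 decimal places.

test statistic = 2.603

Row totals [41, 47, 32], col totals [75, 45], n=120
χ² = (22−25.62)²/25.62 + (19−15.38)²/15.38 + (30−29.38)²/29.38 + (17−17.62)²/17.62 + (23−20.00)²/20.00 + (9−12.00)²/12.00 = 2.6029
df = 2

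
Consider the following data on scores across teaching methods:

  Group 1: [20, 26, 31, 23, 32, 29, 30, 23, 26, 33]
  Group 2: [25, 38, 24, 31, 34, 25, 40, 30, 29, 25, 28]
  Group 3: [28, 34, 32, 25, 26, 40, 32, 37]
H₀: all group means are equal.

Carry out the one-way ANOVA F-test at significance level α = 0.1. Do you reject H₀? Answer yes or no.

reject H₀: no

Group means [27.30, 29.91, 31.75], grand mean 29.517
SSB = Σnᵢ(x̄ᵢ−x̄)² = 90.732; SSW = ΣΣ(x−x̄ᵢ)² = 662.509
MSB = 90.732/2 = 45.3661; MSW = 662.509/26 = 25.4811
F = MSB/MSW = 1.7804
df = (2, 26)
p-value (upper-tail) = 0.18852
At α=0.1: p ≥ α → fail to reject H₀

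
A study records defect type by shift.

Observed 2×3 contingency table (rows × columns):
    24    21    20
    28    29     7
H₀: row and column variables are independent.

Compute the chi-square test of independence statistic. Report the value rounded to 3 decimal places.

test statistic = 7.840

Row totals [65, 64], col totals [52, 50, 27], n=129
χ² = (24−26.20)²/26.20 + (21−25.19)²/25.19 + (20−13.60)²/13.60 + (28−25.80)²/25.80 + (29−24.81)²/24.81 + (7−13.40)²/13.40 = 7.8397
df = 2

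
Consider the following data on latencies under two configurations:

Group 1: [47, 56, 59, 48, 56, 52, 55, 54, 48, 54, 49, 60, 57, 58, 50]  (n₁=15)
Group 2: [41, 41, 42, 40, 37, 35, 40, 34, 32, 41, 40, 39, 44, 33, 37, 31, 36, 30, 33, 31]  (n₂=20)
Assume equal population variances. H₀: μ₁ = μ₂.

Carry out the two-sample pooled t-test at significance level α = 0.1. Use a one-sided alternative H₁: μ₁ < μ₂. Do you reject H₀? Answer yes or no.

x̄₁=53.533, s₁=4.291, n₁=15
x̄₂=36.850, s₂=4.258, n₂=20
s_p² = [14·4.291² + 19·4.258²]/33 = 18.2510
SE = √(s_p²·(1/15+1/20)) = 1.4592
t = (53.533−36.850)/1.4592 = 11.4332
df = 33
p-value (one-sided, H₁ less) = 1.00000
At α=0.1: p ≥ α → fail to reject H₀

reject H₀: no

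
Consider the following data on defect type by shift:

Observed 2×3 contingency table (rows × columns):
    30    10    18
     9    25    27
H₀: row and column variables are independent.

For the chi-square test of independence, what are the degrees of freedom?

df = (r−1)(c−1) = (2−1)·(3−1) = 2

degrees of freedom = 2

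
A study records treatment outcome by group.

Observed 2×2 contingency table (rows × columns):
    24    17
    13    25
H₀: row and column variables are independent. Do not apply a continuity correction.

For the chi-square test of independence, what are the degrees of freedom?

degrees of freedom = 1

df = (r−1)(c−1) = (2−1)·(2−1) = 1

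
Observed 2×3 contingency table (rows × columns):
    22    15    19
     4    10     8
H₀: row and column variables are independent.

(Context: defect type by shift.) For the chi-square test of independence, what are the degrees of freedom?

degrees of freedom = 2

df = (r−1)(c−1) = (2−1)·(3−1) = 2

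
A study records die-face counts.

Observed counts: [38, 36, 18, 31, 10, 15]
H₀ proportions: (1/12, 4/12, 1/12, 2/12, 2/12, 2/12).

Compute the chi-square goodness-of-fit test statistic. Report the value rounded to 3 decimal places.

n = 148; E_i = n·p_i = [12.33, 49.33, 12.33, 24.67, 24.67, 24.67]
χ² = (38−12.33)²/12.33 + (36−49.33)²/49.33 + (18−12.33)²/12.33 + (31−24.67)²/24.67 + (10−24.67)²/24.67 + (15−24.67)²/24.67 = 73.7568
df = 5

test statistic = 73.757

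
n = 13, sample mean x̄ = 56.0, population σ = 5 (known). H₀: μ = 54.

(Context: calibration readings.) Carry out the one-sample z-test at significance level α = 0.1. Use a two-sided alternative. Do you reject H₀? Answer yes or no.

reject H₀: no

SE = σ/√n = 5/√13 = 1.3868
z = (x̄−μ₀)/SE = (56.0−54)/1.3868 = 1.4422
p-value (two-sided) = 0.14924
At α=0.1: p ≥ α → fail to reject H₀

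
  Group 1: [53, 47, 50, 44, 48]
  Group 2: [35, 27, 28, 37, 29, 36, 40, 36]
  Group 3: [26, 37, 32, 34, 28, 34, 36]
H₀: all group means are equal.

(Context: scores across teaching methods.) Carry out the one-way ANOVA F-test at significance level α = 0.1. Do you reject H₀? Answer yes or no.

Group means [48.40, 33.50, 32.43], grand mean 36.850
SSB = Σnᵢ(x̄ᵢ−x̄)² = 893.636; SSW = ΣΣ(x−x̄ᵢ)² = 306.914
MSB = 893.636/2 = 446.8179; MSW = 306.914/17 = 18.0538
F = MSB/MSW = 24.7493
df = (2, 17)
p-value (upper-tail) = 0.00001
At α=0.1: p < α → reject H₀

reject H₀: yes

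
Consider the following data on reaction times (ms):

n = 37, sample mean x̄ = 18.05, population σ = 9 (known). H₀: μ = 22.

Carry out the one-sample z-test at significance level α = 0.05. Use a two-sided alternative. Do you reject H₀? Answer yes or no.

reject H₀: yes

SE = σ/√n = 9/√37 = 1.4796
z = (x̄−μ₀)/SE = (18.05−22)/1.4796 = -2.6697
p-value (two-sided) = 0.00759
At α=0.05: p < α → reject H₀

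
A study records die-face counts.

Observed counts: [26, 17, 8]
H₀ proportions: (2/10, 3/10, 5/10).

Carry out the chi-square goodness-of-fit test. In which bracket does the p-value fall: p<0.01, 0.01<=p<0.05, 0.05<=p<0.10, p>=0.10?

p-value bracket: p<0.01

n = 51; E_i = n·p_i = [10.20, 15.30, 25.50]
χ² = (26−10.20)²/10.20 + (17−15.30)²/15.30 + (8−25.50)²/25.50 = 36.6732
df = 2
p-value (upper-tail) = 0.00000
→ bracket: p<0.01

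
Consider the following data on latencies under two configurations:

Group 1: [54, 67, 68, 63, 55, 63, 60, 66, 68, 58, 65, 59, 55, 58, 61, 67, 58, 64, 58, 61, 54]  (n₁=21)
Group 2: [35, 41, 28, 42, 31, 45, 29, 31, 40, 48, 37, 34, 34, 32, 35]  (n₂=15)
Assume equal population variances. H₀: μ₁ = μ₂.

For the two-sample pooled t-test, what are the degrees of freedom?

df = n₁ + n₂ − 2 = 21 + 15 − 2 = 34

degrees of freedom = 34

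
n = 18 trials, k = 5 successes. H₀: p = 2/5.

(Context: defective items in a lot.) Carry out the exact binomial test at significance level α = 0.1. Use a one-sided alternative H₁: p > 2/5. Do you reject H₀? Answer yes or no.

Exact binomial: n=18, k=5, p₀=2/5=0.4000
P(X≥5) from Σ C(n,i)·p₀^i·(1−p₀)^(n−i)
p-value (one-sided, H₁ greater) = 0.90583
At α=0.1: p ≥ α → fail to reject H₀

reject H₀: no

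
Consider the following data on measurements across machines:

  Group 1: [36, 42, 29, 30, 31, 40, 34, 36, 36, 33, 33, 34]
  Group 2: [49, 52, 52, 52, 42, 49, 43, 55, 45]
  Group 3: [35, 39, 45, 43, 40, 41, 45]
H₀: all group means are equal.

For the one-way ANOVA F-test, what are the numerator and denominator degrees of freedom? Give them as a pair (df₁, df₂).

k = 3 groups, N = 28 total
df = (k−1, N−k) = (3−1, 28−3) = (2, 25)

degrees of freedom = [2, 25]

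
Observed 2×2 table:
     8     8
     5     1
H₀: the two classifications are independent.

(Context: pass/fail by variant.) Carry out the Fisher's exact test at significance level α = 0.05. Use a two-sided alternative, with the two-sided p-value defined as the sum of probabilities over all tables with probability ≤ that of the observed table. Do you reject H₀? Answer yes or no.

reject H₀: no

Margins: r₁=16, r₂=6, c₁=13, c₂=9, n=22
p_obs = C(16,8)·C(6,5)/C(22,13); sum pmf over tables with pmf ≤ p_obs
p-value (two-sided) = 0.33304
At α=0.05: p ≥ α → fail to reject H₀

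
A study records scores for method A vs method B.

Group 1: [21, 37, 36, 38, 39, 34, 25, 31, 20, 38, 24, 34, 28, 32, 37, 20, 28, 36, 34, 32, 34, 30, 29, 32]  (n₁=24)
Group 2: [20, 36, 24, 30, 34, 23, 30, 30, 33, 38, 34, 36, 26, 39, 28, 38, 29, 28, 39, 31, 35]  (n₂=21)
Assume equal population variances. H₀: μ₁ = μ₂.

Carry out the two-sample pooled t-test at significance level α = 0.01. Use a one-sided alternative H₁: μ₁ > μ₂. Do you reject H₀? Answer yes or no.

reject H₀: no

x̄₁=31.208, s₁=5.793, n₁=24
x̄₂=31.476, s₂=5.446, n₂=21
s_p² = [23·5.793² + 20·5.446²]/43 = 31.7488
SE = √(s_p²·(1/24+1/21)) = 1.6837
t = (31.208−31.476)/1.6837 = -0.1591
df = 43
p-value (one-sided, H₁ greater) = 0.56283
At α=0.01: p ≥ α → fail to reject H₀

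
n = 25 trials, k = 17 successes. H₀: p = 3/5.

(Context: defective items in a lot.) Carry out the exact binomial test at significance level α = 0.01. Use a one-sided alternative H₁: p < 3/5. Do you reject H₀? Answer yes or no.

Exact binomial: n=25, k=17, p₀=3/5=0.6000
P(X≤17) from Σ C(n,i)·p₀^i·(1−p₀)^(n−i)
p-value (one-sided, H₁ less) = 0.84645
At α=0.01: p ≥ α → fail to reject H₀

reject H₀: no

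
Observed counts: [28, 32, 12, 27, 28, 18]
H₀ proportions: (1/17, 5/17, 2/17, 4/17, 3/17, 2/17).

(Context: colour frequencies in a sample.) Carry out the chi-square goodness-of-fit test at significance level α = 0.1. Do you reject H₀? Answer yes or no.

n = 145; E_i = n·p_i = [8.53, 42.65, 17.06, 34.12, 25.59, 17.06]
χ² = (28−8.53)²/8.53 + (32−42.65)²/42.65 + (12−17.06)²/17.06 + (27−34.12)²/34.12 + (28−25.59)²/25.59 + (18−17.06)²/17.06 = 50.3691
df = 5
p-value (upper-tail) = 0.00000
At α=0.1: p < α → reject H₀

reject H₀: yes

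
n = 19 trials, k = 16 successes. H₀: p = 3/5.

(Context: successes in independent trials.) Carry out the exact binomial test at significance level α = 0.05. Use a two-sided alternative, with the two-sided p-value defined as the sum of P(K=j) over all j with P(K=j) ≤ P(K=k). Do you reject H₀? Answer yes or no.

reject H₀: yes

Exact binomial: n=19, k=16, p₀=3/5=0.6000
P(X=j) = C(n,j)·p₀^j·(1−p₀)^(n−j); p = Σ P(X=j) over j with P(X=j) ≤ P(X=16)
p-value (two-sided) = 0.03452
At α=0.05: p < α → reject H₀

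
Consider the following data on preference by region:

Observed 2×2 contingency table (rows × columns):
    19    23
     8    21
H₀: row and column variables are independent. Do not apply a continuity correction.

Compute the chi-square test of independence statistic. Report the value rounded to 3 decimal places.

test statistic = 2.268

Row totals [42, 29], col totals [27, 44], n=71
χ² = (19−15.97)²/15.97 + (23−26.03)²/26.03 + (8−11.03)²/11.03 + (21−17.97)²/17.97 = 2.2681
df = 1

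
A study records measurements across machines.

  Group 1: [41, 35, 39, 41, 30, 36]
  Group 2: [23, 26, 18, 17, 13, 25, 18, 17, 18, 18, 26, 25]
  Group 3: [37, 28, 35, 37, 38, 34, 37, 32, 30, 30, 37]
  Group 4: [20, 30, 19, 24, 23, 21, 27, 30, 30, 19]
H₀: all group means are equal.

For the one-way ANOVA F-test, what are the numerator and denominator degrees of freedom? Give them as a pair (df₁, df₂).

degrees of freedom = [3, 35]

k = 4 groups, N = 39 total
df = (k−1, N−k) = (4−1, 39−4) = (3, 35)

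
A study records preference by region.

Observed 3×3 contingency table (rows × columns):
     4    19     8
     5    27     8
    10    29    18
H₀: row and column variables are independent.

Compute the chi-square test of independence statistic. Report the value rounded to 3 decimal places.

test statistic = 2.861

Row totals [31, 40, 57], col totals [19, 75, 34], n=128
χ² = (4−4.60)²/4.60 + (19−18.16)²/18.16 + (8−8.23)²/8.23 + (5−5.94)²/5.94 + (27−23.44)²/23.44 + (8−10.62)²/10.62 + (10−8.46)²/8.46 + (29−33.40)²/33.40 + (18−15.14)²/15.14 = 2.8611
df = 4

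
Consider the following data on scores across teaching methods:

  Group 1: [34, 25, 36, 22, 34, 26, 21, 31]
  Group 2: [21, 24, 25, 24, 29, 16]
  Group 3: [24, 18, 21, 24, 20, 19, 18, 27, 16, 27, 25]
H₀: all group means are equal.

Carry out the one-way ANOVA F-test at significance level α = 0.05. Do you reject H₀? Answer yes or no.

reject H₀: yes

Group means [28.62, 23.17, 21.73], grand mean 24.280
SSB = Σnᵢ(x̄ᵢ−x̄)² = 230.150; SSW = ΣΣ(x−x̄ᵢ)² = 482.890
MSB = 230.150/2 = 115.0749; MSW = 482.890/22 = 21.9496
F = MSB/MSW = 5.2427
df = (2, 22)
p-value (upper-tail) = 0.01374
At α=0.05: p < α → reject H₀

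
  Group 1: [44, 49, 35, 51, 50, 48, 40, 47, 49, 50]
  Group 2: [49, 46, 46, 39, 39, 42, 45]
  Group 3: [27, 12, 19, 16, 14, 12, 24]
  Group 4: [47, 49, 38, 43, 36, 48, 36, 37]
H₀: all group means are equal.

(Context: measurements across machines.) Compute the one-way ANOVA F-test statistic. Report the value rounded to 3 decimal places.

test statistic = 47.949

Group means [46.30, 43.71, 17.71, 41.75], grand mean 38.344
SSB = Σnᵢ(x̄ᵢ−x̄)² = 3906.762; SSW = ΣΣ(x−x̄ᵢ)² = 760.457
MSB = 3906.762/3 = 1302.2539; MSW = 760.457/28 = 27.1592
F = MSB/MSW = 47.9489
df = (3, 28)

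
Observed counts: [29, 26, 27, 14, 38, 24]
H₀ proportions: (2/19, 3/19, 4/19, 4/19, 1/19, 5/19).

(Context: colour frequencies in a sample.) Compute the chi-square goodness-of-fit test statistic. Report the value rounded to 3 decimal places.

n = 158; E_i = n·p_i = [16.63, 24.95, 33.26, 33.26, 8.32, 41.58]
χ² = (29−16.63)²/16.63 + (26−24.95)²/24.95 + (27−33.26)²/33.26 + (14−33.26)²/33.26 + (38−8.32)²/8.32 + (24−41.58)²/41.58 = 134.9708
df = 5

test statistic = 134.971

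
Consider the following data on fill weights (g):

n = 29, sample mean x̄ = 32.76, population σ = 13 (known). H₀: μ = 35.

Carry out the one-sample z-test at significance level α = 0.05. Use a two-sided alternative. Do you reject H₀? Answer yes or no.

reject H₀: no

SE = σ/√n = 13/√29 = 2.4140
z = (x̄−μ₀)/SE = (32.76−35)/2.4140 = -0.9279
p-value (two-sided) = 0.35346
At α=0.05: p ≥ α → fail to reject H₀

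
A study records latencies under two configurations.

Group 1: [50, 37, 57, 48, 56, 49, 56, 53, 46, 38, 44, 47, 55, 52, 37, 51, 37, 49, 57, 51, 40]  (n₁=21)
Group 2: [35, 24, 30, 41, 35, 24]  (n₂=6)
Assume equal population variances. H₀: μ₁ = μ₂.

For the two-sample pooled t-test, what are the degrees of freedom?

degrees of freedom = 25

df = n₁ + n₂ − 2 = 21 + 6 − 2 = 25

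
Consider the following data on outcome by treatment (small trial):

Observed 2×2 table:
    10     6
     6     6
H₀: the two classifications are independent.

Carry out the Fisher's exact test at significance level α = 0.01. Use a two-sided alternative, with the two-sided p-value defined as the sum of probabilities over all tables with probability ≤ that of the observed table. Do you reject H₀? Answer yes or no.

Margins: r₁=16, r₂=12, c₁=16, c₂=12, n=28
p_obs = C(16,10)·C(12,6)/C(28,16); sum pmf over tables with pmf ≤ p_obs
p-value (two-sided) = 0.70217
At α=0.01: p ≥ α → fail to reject H₀

reject H₀: no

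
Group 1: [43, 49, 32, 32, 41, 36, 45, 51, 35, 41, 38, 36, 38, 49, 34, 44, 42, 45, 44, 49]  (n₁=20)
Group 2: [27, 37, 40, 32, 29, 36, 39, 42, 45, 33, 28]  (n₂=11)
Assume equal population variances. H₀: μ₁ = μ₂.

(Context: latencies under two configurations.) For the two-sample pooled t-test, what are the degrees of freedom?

degrees of freedom = 29

df = n₁ + n₂ − 2 = 20 + 11 − 2 = 29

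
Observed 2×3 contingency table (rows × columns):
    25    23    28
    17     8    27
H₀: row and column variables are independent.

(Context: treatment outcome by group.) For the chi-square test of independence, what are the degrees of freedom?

df = (r−1)(c−1) = (2−1)·(3−1) = 2

degrees of freedom = 2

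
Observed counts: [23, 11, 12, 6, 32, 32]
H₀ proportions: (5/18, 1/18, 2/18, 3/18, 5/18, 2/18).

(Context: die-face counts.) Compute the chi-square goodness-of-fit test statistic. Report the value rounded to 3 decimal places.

n = 116; E_i = n·p_i = [32.22, 6.44, 12.89, 19.33, 32.22, 12.89]
χ² = (23−32.22)²/32.22 + (11−6.44)²/6.44 + (12−12.89)²/12.89 + (6−19.33)²/19.33 + (32−32.22)²/32.22 + (32−12.89)²/12.89 = 43.4552
df = 5

test statistic = 43.455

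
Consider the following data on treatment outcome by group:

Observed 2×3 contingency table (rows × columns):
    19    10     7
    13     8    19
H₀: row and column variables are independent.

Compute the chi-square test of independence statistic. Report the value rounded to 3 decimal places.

Row totals [36, 40], col totals [32, 18, 26], n=76
χ² = (19−15.16)²/15.16 + (10−8.53)²/8.53 + (7−12.32)²/12.32 + (13−16.84)²/16.84 + (8−9.47)²/9.47 + (19−13.68)²/13.68 = 6.6937
df = 2

test statistic = 6.694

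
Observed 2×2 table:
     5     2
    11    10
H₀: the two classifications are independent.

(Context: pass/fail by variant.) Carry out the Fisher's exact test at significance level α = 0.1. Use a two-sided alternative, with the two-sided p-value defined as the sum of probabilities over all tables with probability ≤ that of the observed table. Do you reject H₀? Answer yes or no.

Margins: r₁=7, r₂=21, c₁=16, c₂=12, n=28
p_obs = C(7,5)·C(21,11)/C(28,16); sum pmf over tables with pmf ≤ p_obs
p-value (two-sided) = 0.66184
At α=0.1: p ≥ α → fail to reject H₀

reject H₀: no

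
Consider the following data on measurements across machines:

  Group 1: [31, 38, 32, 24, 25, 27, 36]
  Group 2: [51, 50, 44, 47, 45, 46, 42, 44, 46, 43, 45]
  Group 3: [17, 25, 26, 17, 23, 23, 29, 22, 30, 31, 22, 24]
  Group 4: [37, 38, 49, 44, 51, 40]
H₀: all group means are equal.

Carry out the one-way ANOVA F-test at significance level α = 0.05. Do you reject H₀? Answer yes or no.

reject H₀: yes

Group means [30.43, 45.73, 24.08, 43.17], grand mean 35.111
SSB = Σnᵢ(x̄ᵢ−x̄)² = 3241.909; SSW = ΣΣ(x−x̄ᵢ)² = 643.646
MSB = 3241.909/3 = 1080.6365; MSW = 643.646/32 = 20.1139
F = MSB/MSW = 53.7257
df = (3, 32)
p-value (upper-tail) = 0.00000
At α=0.05: p < α → reject H₀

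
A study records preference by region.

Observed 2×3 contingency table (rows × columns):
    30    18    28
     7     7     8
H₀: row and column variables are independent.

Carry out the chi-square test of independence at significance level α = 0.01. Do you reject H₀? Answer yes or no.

reject H₀: no

Row totals [76, 22], col totals [37, 25, 36], n=98
χ² = (30−28.69)²/28.69 + (18−19.39)²/19.39 + (28−27.92)²/27.92 + (7−8.31)²/8.31 + (7−5.61)²/5.61 + (8−8.08)²/8.08 = 0.7084
df = 2
p-value (upper-tail) = 0.70174
At α=0.01: p ≥ α → fail to reject H₀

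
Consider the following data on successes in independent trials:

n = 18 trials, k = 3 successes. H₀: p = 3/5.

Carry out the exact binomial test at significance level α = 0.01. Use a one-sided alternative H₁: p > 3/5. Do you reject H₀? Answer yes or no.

reject H₀: no

Exact binomial: n=18, k=3, p₀=3/5=0.6000
P(X≥3) from Σ C(n,i)·p₀^i·(1−p₀)^(n−i)
p-value (one-sided, H₁ greater) = 0.99997
At α=0.01: p ≥ α → fail to reject H₀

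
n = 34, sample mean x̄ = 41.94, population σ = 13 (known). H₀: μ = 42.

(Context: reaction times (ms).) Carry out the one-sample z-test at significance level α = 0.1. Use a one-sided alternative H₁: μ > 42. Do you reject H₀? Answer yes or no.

SE = σ/√n = 13/√34 = 2.2295
z = (x̄−μ₀)/SE = (41.94−42)/2.2295 = -0.0269
p-value (one-sided, H₁ greater) = 0.51074
At α=0.1: p ≥ α → fail to reject H₀

reject H₀: no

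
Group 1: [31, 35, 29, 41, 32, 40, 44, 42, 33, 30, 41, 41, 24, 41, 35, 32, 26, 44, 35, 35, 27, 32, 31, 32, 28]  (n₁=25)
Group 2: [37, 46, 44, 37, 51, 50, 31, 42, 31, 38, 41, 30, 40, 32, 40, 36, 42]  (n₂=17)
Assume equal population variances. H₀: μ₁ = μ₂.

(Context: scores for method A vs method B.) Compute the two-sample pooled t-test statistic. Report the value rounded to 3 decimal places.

x̄₁=34.440, s₁=5.846, n₁=25
x̄₂=39.294, s₂=6.312, n₂=17
s_p² = [24·5.846² + 16·6.312²]/40 = 36.4422
SE = √(s_p²·(1/25+1/17)) = 1.8977
t = (34.440−39.294)/1.8977 = -2.5579
df = 40

test statistic = -2.558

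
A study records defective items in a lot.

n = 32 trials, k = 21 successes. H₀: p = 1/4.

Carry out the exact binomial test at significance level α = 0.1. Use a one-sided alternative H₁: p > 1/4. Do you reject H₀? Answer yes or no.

reject H₀: yes

Exact binomial: n=32, k=21, p₀=1/4=0.2500
P(X≥21) from Σ C(n,i)·p₀^i·(1−p₀)^(n−i)
p-value (one-sided, H₁ greater) = 0.00000
At α=0.1: p < α → reject H₀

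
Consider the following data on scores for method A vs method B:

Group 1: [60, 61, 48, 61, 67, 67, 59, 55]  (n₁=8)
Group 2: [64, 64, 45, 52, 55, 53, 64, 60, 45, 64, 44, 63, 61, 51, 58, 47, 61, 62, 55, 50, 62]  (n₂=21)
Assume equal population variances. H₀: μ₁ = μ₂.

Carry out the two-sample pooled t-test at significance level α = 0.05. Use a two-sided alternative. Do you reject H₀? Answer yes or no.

reject H₀: no

x̄₁=59.750, s₁=6.205, n₁=8
x̄₂=56.190, s₂=7.075, n₂=21
s_p² = [7·6.205² + 20·7.075²]/27 = 47.0644
SE = √(s_p²·(1/8+1/21)) = 2.8503
t = (59.750−56.190)/2.8503 = 1.2488
df = 27
p-value (two-sided) = 0.22245
At α=0.05: p ≥ α → fail to reject H₀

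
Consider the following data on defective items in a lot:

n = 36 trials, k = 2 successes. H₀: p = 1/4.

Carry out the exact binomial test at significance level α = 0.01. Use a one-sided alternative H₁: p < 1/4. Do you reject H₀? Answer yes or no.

Exact binomial: n=36, k=2, p₀=1/4=0.2500
P(X≤2) from Σ C(n,i)·p₀^i·(1−p₀)^(n−i)
p-value (one-sided, H₁ less) = 0.00264
At α=0.01: p < α → reject H₀

reject H₀: yes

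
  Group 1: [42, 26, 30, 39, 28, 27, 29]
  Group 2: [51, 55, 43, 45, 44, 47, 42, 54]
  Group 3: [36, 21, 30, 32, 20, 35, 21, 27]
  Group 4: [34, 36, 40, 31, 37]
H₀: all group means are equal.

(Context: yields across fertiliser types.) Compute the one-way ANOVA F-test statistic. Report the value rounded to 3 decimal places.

Group means [31.57, 47.62, 27.75, 35.60], grand mean 35.786
SSB = Σnᵢ(x̄ᵢ−x̄)² = 1762.425; SSW = ΣΣ(x−x̄ᵢ)² = 758.289
MSB = 1762.425/3 = 587.4750; MSW = 758.289/24 = 31.5954
F = MSB/MSW = 18.5937
df = (3, 24)

test statistic = 18.594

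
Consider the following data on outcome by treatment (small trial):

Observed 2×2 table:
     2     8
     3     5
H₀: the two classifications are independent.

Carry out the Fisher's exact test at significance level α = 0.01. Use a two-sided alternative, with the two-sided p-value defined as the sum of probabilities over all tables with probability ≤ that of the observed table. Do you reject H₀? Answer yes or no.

Margins: r₁=10, r₂=8, c₁=5, c₂=13, n=18
p_obs = C(10,2)·C(8,3)/C(18,5); sum pmf over tables with pmf ≤ p_obs
p-value (two-sided) = 0.60784
At α=0.01: p ≥ α → fail to reject H₀

reject H₀: no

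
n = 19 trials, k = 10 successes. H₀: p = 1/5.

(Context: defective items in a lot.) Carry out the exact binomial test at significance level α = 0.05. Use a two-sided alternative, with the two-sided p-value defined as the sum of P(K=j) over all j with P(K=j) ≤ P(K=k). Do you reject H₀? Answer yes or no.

reject H₀: yes

Exact binomial: n=19, k=10, p₀=1/5=0.2000
P(X=j) = C(n,j)·p₀^j·(1−p₀)^(n−j); p = Σ P(X=j) over j with P(X=j) ≤ P(X=10)
p-value (two-sided) = 0.00158
At α=0.05: p < α → reject H₀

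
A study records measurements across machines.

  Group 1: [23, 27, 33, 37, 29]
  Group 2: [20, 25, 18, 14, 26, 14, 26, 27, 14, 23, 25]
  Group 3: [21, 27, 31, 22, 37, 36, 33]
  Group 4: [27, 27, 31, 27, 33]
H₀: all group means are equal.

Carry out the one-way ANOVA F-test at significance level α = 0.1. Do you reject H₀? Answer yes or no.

Group means [29.80, 21.09, 29.57, 29.00], grand mean 26.179
SSB = Σnᵢ(x̄ᵢ−x̄)² = 470.684; SSW = ΣΣ(x−x̄ᵢ)² = 675.423
MSB = 470.684/3 = 156.8946; MSW = 675.423/24 = 28.1426
F = MSB/MSW = 5.5750
df = (3, 24)
p-value (upper-tail) = 0.00477
At α=0.1: p < α → reject H₀

reject H₀: yes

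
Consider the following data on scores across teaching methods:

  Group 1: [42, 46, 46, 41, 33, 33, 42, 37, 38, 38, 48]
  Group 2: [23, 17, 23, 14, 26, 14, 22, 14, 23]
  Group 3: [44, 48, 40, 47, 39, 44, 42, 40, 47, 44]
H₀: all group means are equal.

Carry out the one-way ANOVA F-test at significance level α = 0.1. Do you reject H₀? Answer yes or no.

Group means [40.36, 19.56, 43.50], grand mean 35.167
SSB = Σnᵢ(x̄ᵢ−x̄)² = 3184.899; SSW = ΣΣ(x−x̄ᵢ)² = 533.268
MSB = 3184.899/2 = 1592.4495; MSW = 533.268/27 = 19.7507
F = MSB/MSW = 80.6277
df = (2, 27)
p-value (upper-tail) = 0.00000
At α=0.1: p < α → reject H₀

reject H₀: yes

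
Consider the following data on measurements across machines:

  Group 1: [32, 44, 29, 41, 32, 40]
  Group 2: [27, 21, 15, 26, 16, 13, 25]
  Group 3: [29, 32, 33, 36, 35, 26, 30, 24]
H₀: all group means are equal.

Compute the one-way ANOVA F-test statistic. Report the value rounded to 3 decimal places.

Group means [36.33, 20.43, 30.62], grand mean 28.857
SSB = Σnᵢ(x̄ᵢ−x̄)² = 857.649; SSW = ΣΣ(x−x̄ᵢ)² = 508.923
MSB = 857.649/2 = 428.8244; MSW = 508.923/18 = 28.2735
F = MSB/MSW = 15.1670
df = (2, 18)

test statistic = 15.167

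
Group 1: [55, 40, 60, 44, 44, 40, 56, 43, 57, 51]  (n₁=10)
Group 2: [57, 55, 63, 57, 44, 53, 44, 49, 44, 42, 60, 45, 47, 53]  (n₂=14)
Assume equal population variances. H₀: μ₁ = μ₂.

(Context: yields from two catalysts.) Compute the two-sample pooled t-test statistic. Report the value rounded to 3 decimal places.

test statistic = -0.651

x̄₁=49.000, s₁=7.616, n₁=10
x̄₂=50.929, s₂=6.822, n₂=14
s_p² = [9·7.616² + 13·6.822²]/22 = 51.2240
SE = √(s_p²·(1/10+1/14)) = 2.9633
t = (49.000−50.929)/2.9633 = -0.6508
df = 22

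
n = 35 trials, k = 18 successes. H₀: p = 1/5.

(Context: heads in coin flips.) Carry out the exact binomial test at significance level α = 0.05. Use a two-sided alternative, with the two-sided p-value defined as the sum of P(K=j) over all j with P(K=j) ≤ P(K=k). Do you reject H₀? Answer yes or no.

Exact binomial: n=35, k=18, p₀=1/5=0.2000
P(X=j) = C(n,j)·p₀^j·(1−p₀)^(n−j); p = Σ P(X=j) over j with P(X=j) ≤ P(X=18)
p-value (two-sided) = 0.00003
At α=0.05: p < α → reject H₀

reject H₀: yes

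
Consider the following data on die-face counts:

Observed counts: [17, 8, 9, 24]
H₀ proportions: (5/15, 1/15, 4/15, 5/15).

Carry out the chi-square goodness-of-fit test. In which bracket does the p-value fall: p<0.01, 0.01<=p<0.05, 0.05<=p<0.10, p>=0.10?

p-value bracket: 0.01<=p<0.05

n = 58; E_i = n·p_i = [19.33, 3.87, 15.47, 19.33]
χ² = (17−19.33)²/19.33 + (8−3.87)²/3.87 + (9−15.47)²/15.47 + (24−19.33)²/19.33 = 8.5302
df = 3
p-value (upper-tail) = 0.03624
→ bracket: 0.01<=p<0.05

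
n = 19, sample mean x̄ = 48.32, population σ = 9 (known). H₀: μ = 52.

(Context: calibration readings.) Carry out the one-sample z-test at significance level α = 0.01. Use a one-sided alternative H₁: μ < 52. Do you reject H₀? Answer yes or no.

reject H₀: no

SE = σ/√n = 9/√19 = 2.0647
z = (x̄−μ₀)/SE = (48.32−52)/2.0647 = -1.7823
p-value (one-sided, H₁ less) = 0.03735
At α=0.01: p ≥ α → fail to reject H₀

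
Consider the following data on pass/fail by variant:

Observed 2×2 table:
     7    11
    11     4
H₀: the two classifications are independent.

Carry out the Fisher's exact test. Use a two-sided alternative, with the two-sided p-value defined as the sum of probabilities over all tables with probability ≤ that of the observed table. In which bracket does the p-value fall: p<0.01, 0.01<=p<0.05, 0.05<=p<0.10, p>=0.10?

p-value bracket: 0.05<=p<0.10

Margins: r₁=18, r₂=15, c₁=18, c₂=15, n=33
p_obs = C(18,7)·C(15,11)/C(33,18); sum pmf over tables with pmf ≤ p_obs
p-value (two-sided) = 0.08015
→ bracket: 0.05<=p<0.10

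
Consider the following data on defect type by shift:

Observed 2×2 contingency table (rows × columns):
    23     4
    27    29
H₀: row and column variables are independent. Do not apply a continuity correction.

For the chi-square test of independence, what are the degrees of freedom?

degrees of freedom = 1

df = (r−1)(c−1) = (2−1)·(2−1) = 1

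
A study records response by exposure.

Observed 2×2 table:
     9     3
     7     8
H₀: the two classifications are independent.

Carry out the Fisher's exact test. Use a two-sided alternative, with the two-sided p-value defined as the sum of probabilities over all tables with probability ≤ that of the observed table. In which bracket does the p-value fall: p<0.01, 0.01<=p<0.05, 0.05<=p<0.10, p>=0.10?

p-value bracket: p>=0.10

Margins: r₁=12, r₂=15, c₁=16, c₂=11, n=27
p_obs = C(12,9)·C(15,7)/C(27,16); sum pmf over tables with pmf ≤ p_obs
p-value (two-sided) = 0.23883
→ bracket: p>=0.10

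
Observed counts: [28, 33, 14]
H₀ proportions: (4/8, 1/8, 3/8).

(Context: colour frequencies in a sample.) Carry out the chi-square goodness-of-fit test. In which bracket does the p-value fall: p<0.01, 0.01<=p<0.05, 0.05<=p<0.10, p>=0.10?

p-value bracket: p<0.01

n = 75; E_i = n·p_i = [37.50, 9.38, 28.12]
χ² = (28−37.50)²/37.50 + (33−9.38)²/9.38 + (14−28.12)²/28.12 = 69.0356
df = 2
p-value (upper-tail) = 0.00000
→ bracket: p<0.01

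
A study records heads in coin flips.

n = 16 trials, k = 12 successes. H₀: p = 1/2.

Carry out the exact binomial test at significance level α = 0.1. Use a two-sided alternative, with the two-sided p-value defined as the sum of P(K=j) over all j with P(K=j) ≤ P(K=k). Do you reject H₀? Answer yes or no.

reject H₀: yes

Exact binomial: n=16, k=12, p₀=1/2=0.5000
P(X=j) = C(n,j)·p₀^j·(1−p₀)^(n−j); p = Σ P(X=j) over j with P(X=j) ≤ P(X=12)
p-value (two-sided) = 0.07681
At α=0.1: p < α → reject H₀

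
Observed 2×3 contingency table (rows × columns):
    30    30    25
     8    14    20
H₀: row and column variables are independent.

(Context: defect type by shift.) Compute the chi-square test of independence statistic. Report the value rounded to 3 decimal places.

test statistic = 5.141

Row totals [85, 42], col totals [38, 44, 45], n=127
χ² = (30−25.43)²/25.43 + (30−29.45)²/29.45 + (25−30.12)²/30.12 + (8−12.57)²/12.57 + (14−14.55)²/14.55 + (20−14.88)²/14.88 = 5.1409
df = 2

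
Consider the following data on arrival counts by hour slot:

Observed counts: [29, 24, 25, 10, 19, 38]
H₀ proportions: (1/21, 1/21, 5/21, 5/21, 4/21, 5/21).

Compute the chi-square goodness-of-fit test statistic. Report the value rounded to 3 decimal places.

n = 145; E_i = n·p_i = [6.90, 6.90, 34.52, 34.52, 27.62, 34.52]
χ² = (29−6.90)²/6.90 + (24−6.90)²/6.90 + (25−34.52)²/34.52 + (10−34.52)²/34.52 + (19−27.62)²/27.62 + (38−34.52)²/34.52 = 136.1176
df = 5

test statistic = 136.118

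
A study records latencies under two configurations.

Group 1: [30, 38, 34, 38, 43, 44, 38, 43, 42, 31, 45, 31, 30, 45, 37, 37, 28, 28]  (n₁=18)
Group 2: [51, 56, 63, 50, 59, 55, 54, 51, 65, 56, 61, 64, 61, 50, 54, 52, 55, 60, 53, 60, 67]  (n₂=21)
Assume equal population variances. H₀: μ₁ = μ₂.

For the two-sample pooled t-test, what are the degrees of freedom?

df = n₁ + n₂ − 2 = 18 + 21 − 2 = 37

degrees of freedom = 37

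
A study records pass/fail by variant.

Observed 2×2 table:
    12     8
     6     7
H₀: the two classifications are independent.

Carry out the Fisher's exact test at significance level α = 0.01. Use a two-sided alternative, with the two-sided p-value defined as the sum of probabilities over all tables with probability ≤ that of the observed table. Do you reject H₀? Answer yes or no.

reject H₀: no

Margins: r₁=20, r₂=13, c₁=18, c₂=15, n=33
p_obs = C(20,12)·C(13,6)/C(33,18); sum pmf over tables with pmf ≤ p_obs
p-value (two-sided) = 0.49284
At α=0.01: p ≥ α → fail to reject H₀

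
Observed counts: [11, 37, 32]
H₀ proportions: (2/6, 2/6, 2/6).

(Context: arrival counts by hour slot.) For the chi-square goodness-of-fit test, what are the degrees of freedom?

degrees of freedom = 2

df = k − 1 = 3 − 1 = 2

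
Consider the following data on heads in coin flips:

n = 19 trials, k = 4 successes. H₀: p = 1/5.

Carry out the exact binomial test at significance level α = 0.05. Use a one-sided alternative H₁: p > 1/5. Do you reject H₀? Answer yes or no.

Exact binomial: n=19, k=4, p₀=1/5=0.2000
P(X≥4) from Σ C(n,i)·p₀^i·(1−p₀)^(n−i)
p-value (one-sided, H₁ greater) = 0.54491
At α=0.05: p ≥ α → fail to reject H₀

reject H₀: no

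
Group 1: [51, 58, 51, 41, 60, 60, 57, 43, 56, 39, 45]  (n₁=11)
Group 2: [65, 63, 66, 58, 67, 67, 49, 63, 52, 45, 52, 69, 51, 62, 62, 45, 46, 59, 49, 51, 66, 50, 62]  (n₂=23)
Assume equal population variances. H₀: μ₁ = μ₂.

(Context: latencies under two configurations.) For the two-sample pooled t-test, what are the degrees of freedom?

df = n₁ + n₂ − 2 = 11 + 23 − 2 = 32

degrees of freedom = 32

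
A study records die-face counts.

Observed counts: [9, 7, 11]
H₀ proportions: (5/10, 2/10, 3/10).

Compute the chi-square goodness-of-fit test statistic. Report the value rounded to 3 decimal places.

n = 27; E_i = n·p_i = [13.50, 5.40, 8.10]
χ² = (9−13.50)²/13.50 + (7−5.40)²/5.40 + (11−8.10)²/8.10 = 3.0123
df = 2

test statistic = 3.012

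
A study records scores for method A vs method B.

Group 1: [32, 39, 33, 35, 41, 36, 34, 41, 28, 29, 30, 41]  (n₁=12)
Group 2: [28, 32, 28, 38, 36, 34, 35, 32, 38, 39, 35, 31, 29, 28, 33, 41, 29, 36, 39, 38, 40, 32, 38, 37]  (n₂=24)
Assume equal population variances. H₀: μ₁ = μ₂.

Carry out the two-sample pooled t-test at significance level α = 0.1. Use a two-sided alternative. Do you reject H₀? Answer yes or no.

reject H₀: no

x̄₁=34.917, s₁=4.757, n₁=12
x̄₂=34.417, s₂=4.138, n₂=24
s_p² = [11·4.757² + 23·4.138²]/34 = 18.9044
SE = √(s_p²·(1/12+1/24)) = 1.5372
t = (34.917−34.417)/1.5372 = 0.3253
df = 34
p-value (two-sided) = 0.74698
At α=0.1: p ≥ α → fail to reject H₀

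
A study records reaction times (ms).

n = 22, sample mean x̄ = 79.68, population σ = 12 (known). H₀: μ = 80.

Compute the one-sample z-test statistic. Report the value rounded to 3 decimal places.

SE = σ/√n = 12/√22 = 2.5584
z = (x̄−μ₀)/SE = (79.68−80)/2.5584 = -0.1251

test statistic = -0.125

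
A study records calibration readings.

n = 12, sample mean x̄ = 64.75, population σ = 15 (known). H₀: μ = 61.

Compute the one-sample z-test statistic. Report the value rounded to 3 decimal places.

SE = σ/√n = 15/√12 = 4.3301
z = (x̄−μ₀)/SE = (64.75−61)/4.3301 = 0.8660

test statistic = 0.866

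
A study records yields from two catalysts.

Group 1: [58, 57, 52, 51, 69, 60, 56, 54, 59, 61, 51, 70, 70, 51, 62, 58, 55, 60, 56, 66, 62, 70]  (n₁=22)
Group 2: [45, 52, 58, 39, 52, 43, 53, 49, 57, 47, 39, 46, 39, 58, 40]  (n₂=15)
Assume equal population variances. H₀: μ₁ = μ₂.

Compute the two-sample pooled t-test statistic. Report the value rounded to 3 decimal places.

x̄₁=59.455, s₁=6.315, n₁=22
x̄₂=47.800, s₂=6.992, n₂=15
s_p² = [21·6.315² + 14·6.992²]/35 = 43.4816
SE = √(s_p²·(1/22+1/15)) = 2.2080
t = (59.455−47.800)/2.2080 = 5.2784
df = 35

test statistic = 5.278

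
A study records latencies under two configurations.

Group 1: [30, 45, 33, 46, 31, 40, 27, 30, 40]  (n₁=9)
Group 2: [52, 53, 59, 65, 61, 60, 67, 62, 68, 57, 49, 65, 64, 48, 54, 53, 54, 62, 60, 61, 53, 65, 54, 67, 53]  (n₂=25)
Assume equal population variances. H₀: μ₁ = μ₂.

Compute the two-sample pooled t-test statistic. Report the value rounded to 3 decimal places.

test statistic = -9.375

x̄₁=35.778, s₁=7.067, n₁=9
x̄₂=58.640, s₂=5.985, n₂=25
s_p² = [8·7.067² + 24·5.985²]/32 = 39.3536
SE = √(s_p²·(1/9+1/25)) = 2.4386
t = (35.778−58.640)/2.4386 = -9.3751
df = 32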